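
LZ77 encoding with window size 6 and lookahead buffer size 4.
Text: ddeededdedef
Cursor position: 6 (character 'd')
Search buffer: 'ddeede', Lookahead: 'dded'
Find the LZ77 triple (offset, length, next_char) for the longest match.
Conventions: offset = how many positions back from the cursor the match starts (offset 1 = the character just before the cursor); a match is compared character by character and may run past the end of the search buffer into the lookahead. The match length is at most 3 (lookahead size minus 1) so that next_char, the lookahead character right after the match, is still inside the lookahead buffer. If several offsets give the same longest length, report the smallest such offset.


Try each offset into the search buffer:
  offset=1 (pos 5, char 'e'): match length 0
  offset=2 (pos 4, char 'd'): match length 1
  offset=3 (pos 3, char 'e'): match length 0
  offset=4 (pos 2, char 'e'): match length 0
  offset=5 (pos 1, char 'd'): match length 1
  offset=6 (pos 0, char 'd'): match length 3
Longest match has length 3 at offset 6.
next_char = character at position 6 + 3 = 9 -> 'd'

Best match: offset=6, length=3 (matching 'dde' starting at position 0)
LZ77 triple: (6, 3, 'd')


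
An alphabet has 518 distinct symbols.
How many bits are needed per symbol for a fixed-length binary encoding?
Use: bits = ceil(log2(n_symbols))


log2(518) = 9.0168
Bracket: 2^9 = 512 < 518 <= 2^10 = 1024
So ceil(log2(518)) = 10

bits = ceil(log2(518)) = ceil(9.0168) = 10 bits


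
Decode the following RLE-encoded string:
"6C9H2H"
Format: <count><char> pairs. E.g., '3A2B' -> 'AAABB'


Expanding each <count><char> pair:
  6C -> 'CCCCCC'
  9H -> 'HHHHHHHHH'
  2H -> 'HH'

Decoded = CCCCCCHHHHHHHHHHH


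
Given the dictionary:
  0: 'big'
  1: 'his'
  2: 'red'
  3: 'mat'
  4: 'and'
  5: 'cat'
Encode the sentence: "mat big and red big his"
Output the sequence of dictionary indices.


Look up each word in the dictionary:
  'mat' -> 3
  'big' -> 0
  'and' -> 4
  'red' -> 2
  'big' -> 0
  'his' -> 1

Encoded: [3, 0, 4, 2, 0, 1]


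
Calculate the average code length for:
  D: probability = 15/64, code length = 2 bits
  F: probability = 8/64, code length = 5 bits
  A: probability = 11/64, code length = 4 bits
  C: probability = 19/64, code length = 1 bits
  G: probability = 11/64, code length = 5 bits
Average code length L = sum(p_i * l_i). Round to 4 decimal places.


Weighted contributions p_i * l_i:
  D: (15/64) * 2 = 30/64
  F: (8/64) * 5 = 40/64
  A: (11/64) * 4 = 44/64
  C: (19/64) * 1 = 19/64
  G: (11/64) * 5 = 55/64
Sum = (30 + 40 + 44 + 19 + 55)/64 = 188/64

L = 188/64 = 2.9375 bits/symbol


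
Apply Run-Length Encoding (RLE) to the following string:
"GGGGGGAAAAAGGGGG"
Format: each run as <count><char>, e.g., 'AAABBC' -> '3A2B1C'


Scanning runs left to right:
  i=0: run of 'G' x 6 -> '6G'
  i=6: run of 'A' x 5 -> '5A'
  i=11: run of 'G' x 5 -> '5G'

RLE = 6G5A5G


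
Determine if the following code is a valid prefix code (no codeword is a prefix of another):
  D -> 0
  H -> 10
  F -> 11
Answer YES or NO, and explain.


Checking each pair (does one codeword prefix another?):
  D='0' vs H='10': no prefix
  D='0' vs F='11': no prefix
  H='10' vs D='0': no prefix
  H='10' vs F='11': no prefix
  F='11' vs D='0': no prefix
  F='11' vs H='10': no prefix
No violation found over all pairs.

YES -- this is a valid prefix code. No codeword is a prefix of any other codeword.


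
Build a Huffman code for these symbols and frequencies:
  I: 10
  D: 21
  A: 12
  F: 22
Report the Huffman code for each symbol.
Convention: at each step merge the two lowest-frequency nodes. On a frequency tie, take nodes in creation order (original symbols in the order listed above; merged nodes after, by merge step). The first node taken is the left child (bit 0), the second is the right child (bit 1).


Huffman tree construction:
Step 1: Merge I(10) + A(12) = 22
Step 2: Merge D(21) + F(22) = 43
Step 3: Merge (I+A)(22) + (D+F)(43) = 65
Read each symbol's code off the tree from the root (left child = 0, right child = 1).

Codes:
  I: 00 (length 2)
  D: 10 (length 2)
  A: 01 (length 2)
  F: 11 (length 2)
Average code length: 130/65 = 2.0000 bits/symbol


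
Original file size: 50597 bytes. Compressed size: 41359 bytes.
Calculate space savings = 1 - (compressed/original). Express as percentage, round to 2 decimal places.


ratio = compressed/original = 41359/50597 = 0.81742
savings = 1 - ratio = 1 - 0.81742 = 0.18258
as a percentage: 0.18258 * 100 = 18.26%

Space savings = 1 - 41359/50597 = 18.26%


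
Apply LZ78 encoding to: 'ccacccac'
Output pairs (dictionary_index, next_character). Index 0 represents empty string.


LZ78 encoding steps:
Dictionary: {0: ''}
Step 1: w='' (idx 0), next='c' -> output (0, 'c'), add 'c' as idx 1
Step 2: w='c' (idx 1), next='a' -> output (1, 'a'), add 'ca' as idx 2
Step 3: w='c' (idx 1), next='c' -> output (1, 'c'), add 'cc' as idx 3
Step 4: w='ca' (idx 2), next='c' -> output (2, 'c'), add 'cac' as idx 4


Encoded: [(0, 'c'), (1, 'a'), (1, 'c'), (2, 'c')]


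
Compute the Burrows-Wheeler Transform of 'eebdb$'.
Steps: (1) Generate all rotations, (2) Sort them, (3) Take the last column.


Rotations (sorted):
  0: $eebdb -> last char: b
  1: b$eebd -> last char: d
  2: bdb$ee -> last char: e
  3: db$eeb -> last char: b
  4: ebdb$e -> last char: e
  5: eebdb$ -> last char: $


BWT = bdebe$


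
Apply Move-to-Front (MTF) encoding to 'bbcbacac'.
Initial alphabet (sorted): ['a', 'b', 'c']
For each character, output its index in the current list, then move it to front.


MTF encoding:
'b': index 1 in ['a', 'b', 'c'] -> ['b', 'a', 'c']
'b': index 0 in ['b', 'a', 'c'] -> ['b', 'a', 'c']
'c': index 2 in ['b', 'a', 'c'] -> ['c', 'b', 'a']
'b': index 1 in ['c', 'b', 'a'] -> ['b', 'c', 'a']
'a': index 2 in ['b', 'c', 'a'] -> ['a', 'b', 'c']
'c': index 2 in ['a', 'b', 'c'] -> ['c', 'a', 'b']
'a': index 1 in ['c', 'a', 'b'] -> ['a', 'c', 'b']
'c': index 1 in ['a', 'c', 'b'] -> ['c', 'a', 'b']


Output: [1, 0, 2, 1, 2, 2, 1, 1]


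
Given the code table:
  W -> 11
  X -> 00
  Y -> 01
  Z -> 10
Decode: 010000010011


Decoding:
01 -> Y
00 -> X
00 -> X
01 -> Y
00 -> X
11 -> W


Result: YXXYXW


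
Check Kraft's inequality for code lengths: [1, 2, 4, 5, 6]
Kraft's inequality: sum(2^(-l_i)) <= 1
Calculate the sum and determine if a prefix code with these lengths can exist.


Sum = 2^(-1) + 2^(-2) + 2^(-4) + 2^(-5) + 2^(-6)
    = 0.5 + 0.25 + 0.0625 + 0.03125 + 0.015625
    = 55/64 = 0.859375
Since 0.859375 <= 1, Kraft's inequality IS satisfied.
A prefix code with these lengths CAN exist.

Kraft sum = 0.859375. Satisfied.


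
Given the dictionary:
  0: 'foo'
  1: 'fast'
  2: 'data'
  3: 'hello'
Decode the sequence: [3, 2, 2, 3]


Look up each index in the dictionary:
  3 -> 'hello'
  2 -> 'data'
  2 -> 'data'
  3 -> 'hello'

Decoded: "hello data data hello"


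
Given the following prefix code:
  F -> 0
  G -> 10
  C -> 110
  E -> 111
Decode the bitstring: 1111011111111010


Decoding step by step:
Bits 111 -> E
Bits 10 -> G
Bits 111 -> E
Bits 111 -> E
Bits 110 -> C
Bits 10 -> G


Decoded message: EGEECG


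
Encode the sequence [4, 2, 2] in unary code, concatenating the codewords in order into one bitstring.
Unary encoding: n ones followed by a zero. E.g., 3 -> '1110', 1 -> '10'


Encode each number as n ones followed by a terminating 0:
  4 -> 11110 (5 bits)
  2 -> 110 (3 bits)
  2 -> 110 (3 bits)
Total length = 5 + 3 + 3 = 11 bits.

Unary([4, 2, 2]) = 11110110110 (11 bits)


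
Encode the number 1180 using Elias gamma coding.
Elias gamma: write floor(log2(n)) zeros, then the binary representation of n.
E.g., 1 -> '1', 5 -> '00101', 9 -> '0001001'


num_bits = floor(log2(1180)) + 1 = 11
leading_zeros = num_bits - 1 = 10
binary(1180) = 10010011100

Elias gamma(1180) = '0000000000' + '10010011100' = 000000000010010011100 (21 bits)


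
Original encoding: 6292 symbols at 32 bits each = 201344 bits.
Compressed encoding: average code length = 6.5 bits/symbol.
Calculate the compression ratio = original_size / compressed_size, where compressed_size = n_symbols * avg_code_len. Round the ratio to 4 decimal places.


original_size = n_symbols * orig_bits = 6292 * 32 = 201344 bits
compressed_size = n_symbols * avg_code_len = 6292 * 6.5 = 40898.0 bits
ratio = original_size / compressed_size = 201344 / 40898.0 = 4.9231

Compression ratio = 4.9231


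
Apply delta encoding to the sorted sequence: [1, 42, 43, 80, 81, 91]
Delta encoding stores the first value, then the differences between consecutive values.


First value: 1
Deltas:
  42 - 1 = 41
  43 - 42 = 1
  80 - 43 = 37
  81 - 80 = 1
  91 - 81 = 10


Delta encoded: [1, 41, 1, 37, 1, 10]


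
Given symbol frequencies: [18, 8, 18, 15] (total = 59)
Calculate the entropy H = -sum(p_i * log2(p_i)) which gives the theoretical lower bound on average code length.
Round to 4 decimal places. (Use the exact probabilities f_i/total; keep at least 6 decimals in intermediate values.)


Per-symbol terms -p_i * log2(p_i) with p_i = f_i/59:
  p = 18/59 = 0.305085: log2(p) = -1.712718, -p*log2(p) = 0.522524
  p = 8/59 = 0.135593: log2(p) = -2.882643, -p*log2(p) = 0.390867
  p = 18/59 = 0.305085: log2(p) = -1.712718, -p*log2(p) = 0.522524
  p = 15/59 = 0.254237: log2(p) = -1.975752, -p*log2(p) = 0.502310
H = 0.522524 + 0.390867 + 0.522524 + 0.502310 = 1.938225

H = 1.9382 bits/symbol


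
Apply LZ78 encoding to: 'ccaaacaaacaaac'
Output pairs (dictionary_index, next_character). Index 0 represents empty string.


LZ78 encoding steps:
Dictionary: {0: ''}
Step 1: w='' (idx 0), next='c' -> output (0, 'c'), add 'c' as idx 1
Step 2: w='c' (idx 1), next='a' -> output (1, 'a'), add 'ca' as idx 2
Step 3: w='' (idx 0), next='a' -> output (0, 'a'), add 'a' as idx 3
Step 4: w='a' (idx 3), next='c' -> output (3, 'c'), add 'ac' as idx 4
Step 5: w='a' (idx 3), next='a' -> output (3, 'a'), add 'aa' as idx 5
Step 6: w='ac' (idx 4), next='a' -> output (4, 'a'), add 'aca' as idx 6
Step 7: w='aa' (idx 5), next='c' -> output (5, 'c'), add 'aac' as idx 7


Encoded: [(0, 'c'), (1, 'a'), (0, 'a'), (3, 'c'), (3, 'a'), (4, 'a'), (5, 'c')]


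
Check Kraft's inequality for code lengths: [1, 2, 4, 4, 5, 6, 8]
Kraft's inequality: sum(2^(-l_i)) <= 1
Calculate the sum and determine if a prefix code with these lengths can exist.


Sum = 2^(-1) + 2^(-2) + 2^(-4) + 2^(-4) + 2^(-5) + 2^(-6) + 2^(-8)
    = 0.5 + 0.25 + 0.0625 + 0.0625 + 0.03125 + 0.015625 + 0.00390625
    = 237/256 = 0.92578125
Since 0.92578125 <= 1, Kraft's inequality IS satisfied.
A prefix code with these lengths CAN exist.

Kraft sum = 0.92578125. Satisfied.


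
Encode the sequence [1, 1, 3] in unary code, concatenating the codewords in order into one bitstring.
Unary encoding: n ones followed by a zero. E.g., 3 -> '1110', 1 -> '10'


Encode each number as n ones followed by a terminating 0:
  1 -> 10 (2 bits)
  1 -> 10 (2 bits)
  3 -> 1110 (4 bits)
Total length = 2 + 2 + 4 = 8 bits.

Unary([1, 1, 3]) = 10101110 (8 bits)


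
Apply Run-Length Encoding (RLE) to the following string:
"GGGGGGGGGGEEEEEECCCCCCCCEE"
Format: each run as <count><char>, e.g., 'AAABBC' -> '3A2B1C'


Scanning runs left to right:
  i=0: run of 'G' x 10 -> '10G'
  i=10: run of 'E' x 6 -> '6E'
  i=16: run of 'C' x 8 -> '8C'
  i=24: run of 'E' x 2 -> '2E'

RLE = 10G6E8C2E


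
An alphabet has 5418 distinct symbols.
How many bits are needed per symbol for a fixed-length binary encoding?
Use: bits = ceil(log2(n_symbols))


log2(5418) = 12.4035
Bracket: 2^12 = 4096 < 5418 <= 2^13 = 8192
So ceil(log2(5418)) = 13

bits = ceil(log2(5418)) = ceil(12.4035) = 13 bits


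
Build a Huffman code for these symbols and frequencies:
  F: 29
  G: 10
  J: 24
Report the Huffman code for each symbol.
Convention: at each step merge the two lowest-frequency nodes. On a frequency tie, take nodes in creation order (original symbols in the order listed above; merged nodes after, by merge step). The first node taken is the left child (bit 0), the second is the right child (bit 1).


Huffman tree construction:
Step 1: Merge G(10) + J(24) = 34
Step 2: Merge F(29) + (G+J)(34) = 63
Read each symbol's code off the tree from the root (left child = 0, right child = 1).

Codes:
  F: 0 (length 1)
  G: 10 (length 2)
  J: 11 (length 2)
Average code length: 97/63 = 1.5397 bits/symbol


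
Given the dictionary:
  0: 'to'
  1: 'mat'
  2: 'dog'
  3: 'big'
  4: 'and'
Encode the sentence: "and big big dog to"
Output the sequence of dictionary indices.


Look up each word in the dictionary:
  'and' -> 4
  'big' -> 3
  'big' -> 3
  'dog' -> 2
  'to' -> 0

Encoded: [4, 3, 3, 2, 0]


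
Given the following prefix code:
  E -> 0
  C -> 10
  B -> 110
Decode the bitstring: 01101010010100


Decoding step by step:
Bits 0 -> E
Bits 110 -> B
Bits 10 -> C
Bits 10 -> C
Bits 0 -> E
Bits 10 -> C
Bits 10 -> C
Bits 0 -> E


Decoded message: EBCCECCE


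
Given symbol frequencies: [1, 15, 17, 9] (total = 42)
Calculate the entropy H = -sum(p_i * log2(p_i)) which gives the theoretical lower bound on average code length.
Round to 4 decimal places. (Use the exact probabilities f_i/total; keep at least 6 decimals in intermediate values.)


Per-symbol terms -p_i * log2(p_i) with p_i = f_i/42:
  p = 1/42 = 0.023810: log2(p) = -5.392317, -p*log2(p) = 0.128389
  p = 15/42 = 0.357143: log2(p) = -1.485427, -p*log2(p) = 0.530510
  p = 17/42 = 0.404762: log2(p) = -1.304855, -p*log2(p) = 0.528155
  p = 9/42 = 0.214286: log2(p) = -2.222392, -p*log2(p) = 0.476227
H = 0.128389 + 0.530510 + 0.528155 + 0.476227 = 1.663281

H = 1.6633 bits/symbol


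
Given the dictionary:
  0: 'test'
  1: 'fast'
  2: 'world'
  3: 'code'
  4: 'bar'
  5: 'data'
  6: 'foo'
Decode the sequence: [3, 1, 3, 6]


Look up each index in the dictionary:
  3 -> 'code'
  1 -> 'fast'
  3 -> 'code'
  6 -> 'foo'

Decoded: "code fast code foo"


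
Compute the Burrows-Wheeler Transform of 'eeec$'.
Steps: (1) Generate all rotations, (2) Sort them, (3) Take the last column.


Rotations (sorted):
  0: $eeec -> last char: c
  1: c$eee -> last char: e
  2: ec$ee -> last char: e
  3: eec$e -> last char: e
  4: eeec$ -> last char: $


BWT = ceee$


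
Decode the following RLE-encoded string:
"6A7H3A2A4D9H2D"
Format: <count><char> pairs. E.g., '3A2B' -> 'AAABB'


Expanding each <count><char> pair:
  6A -> 'AAAAAA'
  7H -> 'HHHHHHH'
  3A -> 'AAA'
  2A -> 'AA'
  4D -> 'DDDD'
  9H -> 'HHHHHHHHH'
  2D -> 'DD'

Decoded = AAAAAAHHHHHHHAAAAADDDDHHHHHHHHHDD


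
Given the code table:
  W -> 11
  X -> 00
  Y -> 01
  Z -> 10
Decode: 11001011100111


Decoding:
11 -> W
00 -> X
10 -> Z
11 -> W
10 -> Z
01 -> Y
11 -> W


Result: WXZWZYW


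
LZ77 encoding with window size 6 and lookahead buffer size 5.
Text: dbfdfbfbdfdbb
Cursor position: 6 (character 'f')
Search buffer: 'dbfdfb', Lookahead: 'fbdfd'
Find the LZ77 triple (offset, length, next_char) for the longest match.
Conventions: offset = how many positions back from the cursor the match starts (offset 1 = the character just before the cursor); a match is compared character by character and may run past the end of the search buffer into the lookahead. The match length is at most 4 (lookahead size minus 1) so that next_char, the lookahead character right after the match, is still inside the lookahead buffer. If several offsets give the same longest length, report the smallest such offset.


Try each offset into the search buffer:
  offset=1 (pos 5, char 'b'): match length 0
  offset=2 (pos 4, char 'f'): match length 2
  offset=3 (pos 3, char 'd'): match length 0
  offset=4 (pos 2, char 'f'): match length 1
  offset=5 (pos 1, char 'b'): match length 0
  offset=6 (pos 0, char 'd'): match length 0
Longest match has length 2 at offset 2.
next_char = character at position 6 + 2 = 8 -> 'd'

Best match: offset=2, length=2 (matching 'fb' starting at position 4)
LZ77 triple: (2, 2, 'd')


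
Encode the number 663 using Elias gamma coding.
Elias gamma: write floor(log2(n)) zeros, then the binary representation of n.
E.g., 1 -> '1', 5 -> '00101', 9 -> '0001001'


num_bits = floor(log2(663)) + 1 = 10
leading_zeros = num_bits - 1 = 9
binary(663) = 1010010111

Elias gamma(663) = '000000000' + '1010010111' = 0000000001010010111 (19 bits)


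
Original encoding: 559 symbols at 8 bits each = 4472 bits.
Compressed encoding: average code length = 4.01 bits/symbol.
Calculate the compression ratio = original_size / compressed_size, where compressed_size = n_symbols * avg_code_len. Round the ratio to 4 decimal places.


original_size = n_symbols * orig_bits = 559 * 8 = 4472 bits
compressed_size = n_symbols * avg_code_len = 559 * 4.01 = 2241.59 bits
ratio = original_size / compressed_size = 4472 / 2241.59 = 1.995

Compression ratio = 1.995


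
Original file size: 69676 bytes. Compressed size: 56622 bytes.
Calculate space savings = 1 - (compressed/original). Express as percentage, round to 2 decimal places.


ratio = compressed/original = 56622/69676 = 0.812647
savings = 1 - ratio = 1 - 0.812647 = 0.187353
as a percentage: 0.187353 * 100 = 18.74%

Space savings = 1 - 56622/69676 = 18.74%


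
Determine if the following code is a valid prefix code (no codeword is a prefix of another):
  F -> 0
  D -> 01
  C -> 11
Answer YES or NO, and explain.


Checking each pair (does one codeword prefix another?):
  F='0' vs D='01': prefix -- VIOLATION

NO -- this is NOT a valid prefix code. F (0) is a prefix of D (01).


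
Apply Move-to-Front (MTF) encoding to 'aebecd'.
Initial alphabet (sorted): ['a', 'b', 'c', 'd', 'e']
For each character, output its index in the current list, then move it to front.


MTF encoding:
'a': index 0 in ['a', 'b', 'c', 'd', 'e'] -> ['a', 'b', 'c', 'd', 'e']
'e': index 4 in ['a', 'b', 'c', 'd', 'e'] -> ['e', 'a', 'b', 'c', 'd']
'b': index 2 in ['e', 'a', 'b', 'c', 'd'] -> ['b', 'e', 'a', 'c', 'd']
'e': index 1 in ['b', 'e', 'a', 'c', 'd'] -> ['e', 'b', 'a', 'c', 'd']
'c': index 3 in ['e', 'b', 'a', 'c', 'd'] -> ['c', 'e', 'b', 'a', 'd']
'd': index 4 in ['c', 'e', 'b', 'a', 'd'] -> ['d', 'c', 'e', 'b', 'a']


Output: [0, 4, 2, 1, 3, 4]


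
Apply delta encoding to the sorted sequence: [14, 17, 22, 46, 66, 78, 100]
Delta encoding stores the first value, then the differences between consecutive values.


First value: 14
Deltas:
  17 - 14 = 3
  22 - 17 = 5
  46 - 22 = 24
  66 - 46 = 20
  78 - 66 = 12
  100 - 78 = 22


Delta encoded: [14, 3, 5, 24, 20, 12, 22]


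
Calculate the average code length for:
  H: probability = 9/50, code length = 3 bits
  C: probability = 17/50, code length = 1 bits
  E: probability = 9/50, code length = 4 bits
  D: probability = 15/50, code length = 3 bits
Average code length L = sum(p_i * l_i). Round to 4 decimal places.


Weighted contributions p_i * l_i:
  H: (9/50) * 3 = 27/50
  C: (17/50) * 1 = 17/50
  E: (9/50) * 4 = 36/50
  D: (15/50) * 3 = 45/50
Sum = (27 + 17 + 36 + 45)/50 = 125/50

L = 125/50 = 2.5000 bits/symbol


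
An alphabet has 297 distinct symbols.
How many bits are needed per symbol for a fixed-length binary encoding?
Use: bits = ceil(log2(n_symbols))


log2(297) = 8.2143
Bracket: 2^8 = 256 < 297 <= 2^9 = 512
So ceil(log2(297)) = 9

bits = ceil(log2(297)) = ceil(8.2143) = 9 bits


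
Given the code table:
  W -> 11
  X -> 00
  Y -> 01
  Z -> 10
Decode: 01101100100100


Decoding:
01 -> Y
10 -> Z
11 -> W
00 -> X
10 -> Z
01 -> Y
00 -> X


Result: YZWXZYX


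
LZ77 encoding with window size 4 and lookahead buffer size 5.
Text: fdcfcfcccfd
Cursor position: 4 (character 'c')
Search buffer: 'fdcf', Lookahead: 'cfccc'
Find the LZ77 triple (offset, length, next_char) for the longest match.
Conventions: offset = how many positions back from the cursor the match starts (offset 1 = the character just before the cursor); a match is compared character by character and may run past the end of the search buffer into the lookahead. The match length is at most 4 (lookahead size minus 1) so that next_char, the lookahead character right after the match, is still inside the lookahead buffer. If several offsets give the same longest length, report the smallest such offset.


Try each offset into the search buffer:
  offset=1 (pos 3, char 'f'): match length 0
  offset=2 (pos 2, char 'c'): match length 3
  offset=3 (pos 1, char 'd'): match length 0
  offset=4 (pos 0, char 'f'): match length 0
Longest match has length 3 at offset 2.
next_char = character at position 4 + 3 = 7 -> 'c'

Best match: offset=2, length=3 (matching 'cfc' starting at position 2)
LZ77 triple: (2, 3, 'c')


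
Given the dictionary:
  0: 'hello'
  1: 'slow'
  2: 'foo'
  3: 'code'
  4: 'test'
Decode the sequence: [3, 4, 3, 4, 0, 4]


Look up each index in the dictionary:
  3 -> 'code'
  4 -> 'test'
  3 -> 'code'
  4 -> 'test'
  0 -> 'hello'
  4 -> 'test'

Decoded: "code test code test hello test"


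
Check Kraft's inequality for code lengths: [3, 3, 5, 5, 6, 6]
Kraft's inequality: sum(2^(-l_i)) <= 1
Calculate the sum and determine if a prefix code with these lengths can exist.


Sum = 2^(-3) + 2^(-3) + 2^(-5) + 2^(-5) + 2^(-6) + 2^(-6)
    = 0.125 + 0.125 + 0.03125 + 0.03125 + 0.015625 + 0.015625
    = 22/64 = 0.34375
Since 0.34375 <= 1, Kraft's inequality IS satisfied.
A prefix code with these lengths CAN exist.

Kraft sum = 0.34375. Satisfied.


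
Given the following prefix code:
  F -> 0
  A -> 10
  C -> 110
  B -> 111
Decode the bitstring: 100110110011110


Decoding step by step:
Bits 10 -> A
Bits 0 -> F
Bits 110 -> C
Bits 110 -> C
Bits 0 -> F
Bits 111 -> B
Bits 10 -> A


Decoded message: AFCCFBA


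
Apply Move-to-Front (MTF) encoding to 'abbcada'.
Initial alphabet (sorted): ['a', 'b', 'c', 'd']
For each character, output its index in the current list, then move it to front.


MTF encoding:
'a': index 0 in ['a', 'b', 'c', 'd'] -> ['a', 'b', 'c', 'd']
'b': index 1 in ['a', 'b', 'c', 'd'] -> ['b', 'a', 'c', 'd']
'b': index 0 in ['b', 'a', 'c', 'd'] -> ['b', 'a', 'c', 'd']
'c': index 2 in ['b', 'a', 'c', 'd'] -> ['c', 'b', 'a', 'd']
'a': index 2 in ['c', 'b', 'a', 'd'] -> ['a', 'c', 'b', 'd']
'd': index 3 in ['a', 'c', 'b', 'd'] -> ['d', 'a', 'c', 'b']
'a': index 1 in ['d', 'a', 'c', 'b'] -> ['a', 'd', 'c', 'b']


Output: [0, 1, 0, 2, 2, 3, 1]


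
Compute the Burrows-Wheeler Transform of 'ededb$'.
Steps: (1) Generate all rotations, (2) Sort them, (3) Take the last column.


Rotations (sorted):
  0: $ededb -> last char: b
  1: b$eded -> last char: d
  2: db$ede -> last char: e
  3: dedb$e -> last char: e
  4: edb$ed -> last char: d
  5: ededb$ -> last char: $


BWT = bdeed$


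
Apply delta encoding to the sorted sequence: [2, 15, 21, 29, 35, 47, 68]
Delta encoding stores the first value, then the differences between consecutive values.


First value: 2
Deltas:
  15 - 2 = 13
  21 - 15 = 6
  29 - 21 = 8
  35 - 29 = 6
  47 - 35 = 12
  68 - 47 = 21


Delta encoded: [2, 13, 6, 8, 6, 12, 21]


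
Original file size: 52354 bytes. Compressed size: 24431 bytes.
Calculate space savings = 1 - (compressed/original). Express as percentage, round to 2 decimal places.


ratio = compressed/original = 24431/52354 = 0.46665
savings = 1 - ratio = 1 - 0.46665 = 0.53335
as a percentage: 0.53335 * 100 = 53.33%

Space savings = 1 - 24431/52354 = 53.33%


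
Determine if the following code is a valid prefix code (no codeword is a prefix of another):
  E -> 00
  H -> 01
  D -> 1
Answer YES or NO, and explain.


Checking each pair (does one codeword prefix another?):
  E='00' vs H='01': no prefix
  E='00' vs D='1': no prefix
  H='01' vs E='00': no prefix
  H='01' vs D='1': no prefix
  D='1' vs E='00': no prefix
  D='1' vs H='01': no prefix
No violation found over all pairs.

YES -- this is a valid prefix code. No codeword is a prefix of any other codeword.


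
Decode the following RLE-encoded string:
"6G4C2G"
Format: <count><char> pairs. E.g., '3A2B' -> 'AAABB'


Expanding each <count><char> pair:
  6G -> 'GGGGGG'
  4C -> 'CCCC'
  2G -> 'GG'

Decoded = GGGGGGCCCCGG


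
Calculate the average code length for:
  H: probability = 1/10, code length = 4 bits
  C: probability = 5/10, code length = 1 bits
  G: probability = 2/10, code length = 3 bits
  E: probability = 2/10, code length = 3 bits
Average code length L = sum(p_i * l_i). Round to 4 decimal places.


Weighted contributions p_i * l_i:
  H: (1/10) * 4 = 4/10
  C: (5/10) * 1 = 5/10
  G: (2/10) * 3 = 6/10
  E: (2/10) * 3 = 6/10
Sum = (4 + 5 + 6 + 6)/10 = 21/10

L = 21/10 = 2.1000 bits/symbol


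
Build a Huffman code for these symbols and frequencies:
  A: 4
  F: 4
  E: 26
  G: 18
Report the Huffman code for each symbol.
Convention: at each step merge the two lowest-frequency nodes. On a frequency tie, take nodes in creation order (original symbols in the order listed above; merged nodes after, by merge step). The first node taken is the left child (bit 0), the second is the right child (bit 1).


Huffman tree construction:
Step 1: Merge A(4) + F(4) = 8
Step 2: Merge (A+F)(8) + G(18) = 26
Step 3: Merge E(26) + ((A+F)+G)(26) = 52
Read each symbol's code off the tree from the root (left child = 0, right child = 1).

Codes:
  A: 100 (length 3)
  F: 101 (length 3)
  E: 0 (length 1)
  G: 11 (length 2)
Average code length: 86/52 = 1.6538 bits/symbol


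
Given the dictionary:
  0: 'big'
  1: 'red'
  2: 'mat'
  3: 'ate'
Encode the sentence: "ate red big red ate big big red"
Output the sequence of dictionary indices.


Look up each word in the dictionary:
  'ate' -> 3
  'red' -> 1
  'big' -> 0
  'red' -> 1
  'ate' -> 3
  'big' -> 0
  'big' -> 0
  'red' -> 1

Encoded: [3, 1, 0, 1, 3, 0, 0, 1]


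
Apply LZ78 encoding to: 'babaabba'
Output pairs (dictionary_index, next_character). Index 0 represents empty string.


LZ78 encoding steps:
Dictionary: {0: ''}
Step 1: w='' (idx 0), next='b' -> output (0, 'b'), add 'b' as idx 1
Step 2: w='' (idx 0), next='a' -> output (0, 'a'), add 'a' as idx 2
Step 3: w='b' (idx 1), next='a' -> output (1, 'a'), add 'ba' as idx 3
Step 4: w='a' (idx 2), next='b' -> output (2, 'b'), add 'ab' as idx 4
Step 5: w='ba' (idx 3), end of input -> output (3, '')


Encoded: [(0, 'b'), (0, 'a'), (1, 'a'), (2, 'b'), (3, '')]


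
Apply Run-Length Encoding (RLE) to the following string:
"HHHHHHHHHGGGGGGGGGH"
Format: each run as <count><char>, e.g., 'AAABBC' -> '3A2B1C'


Scanning runs left to right:
  i=0: run of 'H' x 9 -> '9H'
  i=9: run of 'G' x 9 -> '9G'
  i=18: run of 'H' x 1 -> '1H'

RLE = 9H9G1H


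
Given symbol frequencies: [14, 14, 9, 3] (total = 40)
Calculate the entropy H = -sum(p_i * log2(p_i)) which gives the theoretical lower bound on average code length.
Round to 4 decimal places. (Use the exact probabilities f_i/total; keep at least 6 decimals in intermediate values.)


Per-symbol terms -p_i * log2(p_i) with p_i = f_i/40:
  p = 14/40 = 0.350000: log2(p) = -1.514573, -p*log2(p) = 0.530101
  p = 14/40 = 0.350000: log2(p) = -1.514573, -p*log2(p) = 0.530101
  p = 9/40 = 0.225000: log2(p) = -2.152003, -p*log2(p) = 0.484201
  p = 3/40 = 0.075000: log2(p) = -3.736966, -p*log2(p) = 0.280272
H = 0.530101 + 0.530101 + 0.484201 + 0.280272 = 1.824675

H = 1.8247 bits/symbol


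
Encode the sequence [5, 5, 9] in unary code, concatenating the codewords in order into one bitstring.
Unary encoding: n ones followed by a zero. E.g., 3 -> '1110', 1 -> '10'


Encode each number as n ones followed by a terminating 0:
  5 -> 111110 (6 bits)
  5 -> 111110 (6 bits)
  9 -> 1111111110 (10 bits)
Total length = 6 + 6 + 10 = 22 bits.

Unary([5, 5, 9]) = 1111101111101111111110 (22 bits)


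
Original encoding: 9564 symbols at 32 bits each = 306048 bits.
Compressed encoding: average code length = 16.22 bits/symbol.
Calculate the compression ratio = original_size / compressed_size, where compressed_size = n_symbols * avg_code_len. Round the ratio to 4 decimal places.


original_size = n_symbols * orig_bits = 9564 * 32 = 306048 bits
compressed_size = n_symbols * avg_code_len = 9564 * 16.22 = 155128.08 bits
ratio = original_size / compressed_size = 306048 / 155128.08 = 1.9729

Compression ratio = 1.9729


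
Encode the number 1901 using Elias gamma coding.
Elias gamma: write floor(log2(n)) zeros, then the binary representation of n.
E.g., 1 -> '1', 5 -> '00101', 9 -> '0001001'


num_bits = floor(log2(1901)) + 1 = 11
leading_zeros = num_bits - 1 = 10
binary(1901) = 11101101101

Elias gamma(1901) = '0000000000' + '11101101101' = 000000000011101101101 (21 bits)


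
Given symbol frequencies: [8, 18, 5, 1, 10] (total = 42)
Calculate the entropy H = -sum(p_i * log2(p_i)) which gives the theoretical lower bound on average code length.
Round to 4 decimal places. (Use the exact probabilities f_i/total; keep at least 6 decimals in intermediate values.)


Per-symbol terms -p_i * log2(p_i) with p_i = f_i/42:
  p = 8/42 = 0.190476: log2(p) = -2.392317, -p*log2(p) = 0.455680
  p = 18/42 = 0.428571: log2(p) = -1.222392, -p*log2(p) = 0.523882
  p = 5/42 = 0.119048: log2(p) = -3.070389, -p*log2(p) = 0.365523
  p = 1/42 = 0.023810: log2(p) = -5.392317, -p*log2(p) = 0.128389
  p = 10/42 = 0.238095: log2(p) = -2.070389, -p*log2(p) = 0.492950
H = 0.455680 + 0.523882 + 0.365523 + 0.128389 + 0.492950 = 1.966424

H = 1.9664 bits/symbol


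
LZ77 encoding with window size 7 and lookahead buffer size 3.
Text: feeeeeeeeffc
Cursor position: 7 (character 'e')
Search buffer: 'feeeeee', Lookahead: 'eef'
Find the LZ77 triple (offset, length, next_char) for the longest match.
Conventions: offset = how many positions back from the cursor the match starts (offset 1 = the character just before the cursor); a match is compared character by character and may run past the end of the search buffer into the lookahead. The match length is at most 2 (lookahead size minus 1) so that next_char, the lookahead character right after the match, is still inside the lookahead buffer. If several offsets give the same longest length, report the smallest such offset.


Try each offset into the search buffer:
  offset=1 (pos 6, char 'e'): match length 2
  offset=2 (pos 5, char 'e'): match length 2
  offset=3 (pos 4, char 'e'): match length 2
  offset=4 (pos 3, char 'e'): match length 2
  offset=5 (pos 2, char 'e'): match length 2
  offset=6 (pos 1, char 'e'): match length 2
  offset=7 (pos 0, char 'f'): match length 0
Longest match has length 2, found at offsets 1, 2, 3, 4, 5, 6; take the smallest, offset 1.
next_char = character at position 7 + 2 = 9 -> 'f'

Best match: offset=1, length=2 (matching 'ee' starting at position 6)
LZ77 triple: (1, 2, 'f')


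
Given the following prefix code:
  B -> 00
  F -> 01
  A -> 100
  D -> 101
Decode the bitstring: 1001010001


Decoding step by step:
Bits 100 -> A
Bits 101 -> D
Bits 00 -> B
Bits 01 -> F


Decoded message: ADBF


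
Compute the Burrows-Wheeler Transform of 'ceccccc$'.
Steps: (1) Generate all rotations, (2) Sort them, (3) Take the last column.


Rotations (sorted):
  0: $ceccccc -> last char: c
  1: c$cecccc -> last char: c
  2: cc$ceccc -> last char: c
  3: ccc$cecc -> last char: c
  4: cccc$cec -> last char: c
  5: ccccc$ce -> last char: e
  6: ceccccc$ -> last char: $
  7: eccccc$c -> last char: c


BWT = ccccce$c


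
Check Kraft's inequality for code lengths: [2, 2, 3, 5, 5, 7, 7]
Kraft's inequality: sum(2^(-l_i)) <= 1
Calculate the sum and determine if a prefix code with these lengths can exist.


Sum = 2^(-2) + 2^(-2) + 2^(-3) + 2^(-5) + 2^(-5) + 2^(-7) + 2^(-7)
    = 0.25 + 0.25 + 0.125 + 0.03125 + 0.03125 + 0.0078125 + 0.0078125
    = 90/128 = 0.703125
Since 0.703125 <= 1, Kraft's inequality IS satisfied.
A prefix code with these lengths CAN exist.

Kraft sum = 0.703125. Satisfied.


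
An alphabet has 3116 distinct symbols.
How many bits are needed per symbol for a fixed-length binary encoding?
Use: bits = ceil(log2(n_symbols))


log2(3116) = 11.6055
Bracket: 2^11 = 2048 < 3116 <= 2^12 = 4096
So ceil(log2(3116)) = 12

bits = ceil(log2(3116)) = ceil(11.6055) = 12 bits


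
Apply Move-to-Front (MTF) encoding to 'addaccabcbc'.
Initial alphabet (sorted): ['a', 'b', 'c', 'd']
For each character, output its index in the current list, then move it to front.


MTF encoding:
'a': index 0 in ['a', 'b', 'c', 'd'] -> ['a', 'b', 'c', 'd']
'd': index 3 in ['a', 'b', 'c', 'd'] -> ['d', 'a', 'b', 'c']
'd': index 0 in ['d', 'a', 'b', 'c'] -> ['d', 'a', 'b', 'c']
'a': index 1 in ['d', 'a', 'b', 'c'] -> ['a', 'd', 'b', 'c']
'c': index 3 in ['a', 'd', 'b', 'c'] -> ['c', 'a', 'd', 'b']
'c': index 0 in ['c', 'a', 'd', 'b'] -> ['c', 'a', 'd', 'b']
'a': index 1 in ['c', 'a', 'd', 'b'] -> ['a', 'c', 'd', 'b']
'b': index 3 in ['a', 'c', 'd', 'b'] -> ['b', 'a', 'c', 'd']
'c': index 2 in ['b', 'a', 'c', 'd'] -> ['c', 'b', 'a', 'd']
'b': index 1 in ['c', 'b', 'a', 'd'] -> ['b', 'c', 'a', 'd']
'c': index 1 in ['b', 'c', 'a', 'd'] -> ['c', 'b', 'a', 'd']


Output: [0, 3, 0, 1, 3, 0, 1, 3, 2, 1, 1]


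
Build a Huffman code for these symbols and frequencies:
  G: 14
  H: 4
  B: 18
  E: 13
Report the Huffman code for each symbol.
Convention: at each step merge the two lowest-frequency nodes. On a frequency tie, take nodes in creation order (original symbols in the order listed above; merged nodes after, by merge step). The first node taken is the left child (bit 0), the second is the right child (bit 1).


Huffman tree construction:
Step 1: Merge H(4) + E(13) = 17
Step 2: Merge G(14) + (H+E)(17) = 31
Step 3: Merge B(18) + (G+(H+E))(31) = 49
Read each symbol's code off the tree from the root (left child = 0, right child = 1).

Codes:
  G: 10 (length 2)
  H: 110 (length 3)
  B: 0 (length 1)
  E: 111 (length 3)
Average code length: 97/49 = 1.9796 bits/symbol


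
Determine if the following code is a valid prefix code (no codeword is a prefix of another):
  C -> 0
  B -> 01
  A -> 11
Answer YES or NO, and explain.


Checking each pair (does one codeword prefix another?):
  C='0' vs B='01': prefix -- VIOLATION

NO -- this is NOT a valid prefix code. C (0) is a prefix of B (01).


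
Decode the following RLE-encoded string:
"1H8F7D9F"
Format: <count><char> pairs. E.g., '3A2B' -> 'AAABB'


Expanding each <count><char> pair:
  1H -> 'H'
  8F -> 'FFFFFFFF'
  7D -> 'DDDDDDD'
  9F -> 'FFFFFFFFF'

Decoded = HFFFFFFFFDDDDDDDFFFFFFFFF


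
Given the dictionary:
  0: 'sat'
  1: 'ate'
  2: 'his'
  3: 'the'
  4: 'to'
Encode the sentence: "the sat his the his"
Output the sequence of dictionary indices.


Look up each word in the dictionary:
  'the' -> 3
  'sat' -> 0
  'his' -> 2
  'the' -> 3
  'his' -> 2

Encoded: [3, 0, 2, 3, 2]


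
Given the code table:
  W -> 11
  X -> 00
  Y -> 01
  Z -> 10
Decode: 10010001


Decoding:
10 -> Z
01 -> Y
00 -> X
01 -> Y


Result: ZYXY


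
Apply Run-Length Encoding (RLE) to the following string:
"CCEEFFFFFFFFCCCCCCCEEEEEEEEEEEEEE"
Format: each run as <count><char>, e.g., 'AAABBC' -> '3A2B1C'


Scanning runs left to right:
  i=0: run of 'C' x 2 -> '2C'
  i=2: run of 'E' x 2 -> '2E'
  i=4: run of 'F' x 8 -> '8F'
  i=12: run of 'C' x 7 -> '7C'
  i=19: run of 'E' x 14 -> '14E'

RLE = 2C2E8F7C14E


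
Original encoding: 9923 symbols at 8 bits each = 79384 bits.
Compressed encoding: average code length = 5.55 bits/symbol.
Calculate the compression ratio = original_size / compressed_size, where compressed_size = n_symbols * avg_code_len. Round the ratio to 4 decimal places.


original_size = n_symbols * orig_bits = 9923 * 8 = 79384 bits
compressed_size = n_symbols * avg_code_len = 9923 * 5.55 = 55072.65 bits
ratio = original_size / compressed_size = 79384 / 55072.65 = 1.4414

Compression ratio = 1.4414


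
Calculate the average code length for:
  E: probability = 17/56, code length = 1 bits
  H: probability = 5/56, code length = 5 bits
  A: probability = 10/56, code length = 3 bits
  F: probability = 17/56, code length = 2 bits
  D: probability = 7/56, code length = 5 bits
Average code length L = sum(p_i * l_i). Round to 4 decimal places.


Weighted contributions p_i * l_i:
  E: (17/56) * 1 = 17/56
  H: (5/56) * 5 = 25/56
  A: (10/56) * 3 = 30/56
  F: (17/56) * 2 = 34/56
  D: (7/56) * 5 = 35/56
Sum = (17 + 25 + 30 + 34 + 35)/56 = 141/56

L = 141/56 = 2.5179 bits/symbol


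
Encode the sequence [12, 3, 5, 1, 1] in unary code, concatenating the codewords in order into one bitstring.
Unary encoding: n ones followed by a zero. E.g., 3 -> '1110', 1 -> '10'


Encode each number as n ones followed by a terminating 0:
  12 -> 1111111111110 (13 bits)
  3 -> 1110 (4 bits)
  5 -> 111110 (6 bits)
  1 -> 10 (2 bits)
  1 -> 10 (2 bits)
Total length = 13 + 4 + 6 + 2 + 2 = 27 bits.

Unary([12, 3, 5, 1, 1]) = 111111111111011101111101010 (27 bits)


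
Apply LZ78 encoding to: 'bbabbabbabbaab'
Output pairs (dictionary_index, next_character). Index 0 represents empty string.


LZ78 encoding steps:
Dictionary: {0: ''}
Step 1: w='' (idx 0), next='b' -> output (0, 'b'), add 'b' as idx 1
Step 2: w='b' (idx 1), next='a' -> output (1, 'a'), add 'ba' as idx 2
Step 3: w='b' (idx 1), next='b' -> output (1, 'b'), add 'bb' as idx 3
Step 4: w='' (idx 0), next='a' -> output (0, 'a'), add 'a' as idx 4
Step 5: w='bb' (idx 3), next='a' -> output (3, 'a'), add 'bba' as idx 5
Step 6: w='bba' (idx 5), next='a' -> output (5, 'a'), add 'bbaa' as idx 6
Step 7: w='b' (idx 1), end of input -> output (1, '')


Encoded: [(0, 'b'), (1, 'a'), (1, 'b'), (0, 'a'), (3, 'a'), (5, 'a'), (1, '')]


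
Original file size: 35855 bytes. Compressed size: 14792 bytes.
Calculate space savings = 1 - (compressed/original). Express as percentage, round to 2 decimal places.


ratio = compressed/original = 14792/35855 = 0.412551
savings = 1 - ratio = 1 - 0.412551 = 0.587449
as a percentage: 0.587449 * 100 = 58.74%

Space savings = 1 - 14792/35855 = 58.74%


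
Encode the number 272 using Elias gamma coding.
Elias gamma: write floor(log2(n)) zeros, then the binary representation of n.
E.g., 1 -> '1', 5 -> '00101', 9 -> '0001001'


num_bits = floor(log2(272)) + 1 = 9
leading_zeros = num_bits - 1 = 8
binary(272) = 100010000

Elias gamma(272) = '00000000' + '100010000' = 00000000100010000 (17 bits)


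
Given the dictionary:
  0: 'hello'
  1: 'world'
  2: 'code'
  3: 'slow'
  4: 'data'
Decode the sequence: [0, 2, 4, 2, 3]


Look up each index in the dictionary:
  0 -> 'hello'
  2 -> 'code'
  4 -> 'data'
  2 -> 'code'
  3 -> 'slow'

Decoded: "hello code data code slow"


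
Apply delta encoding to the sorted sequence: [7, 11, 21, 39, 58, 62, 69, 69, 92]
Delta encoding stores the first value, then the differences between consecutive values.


First value: 7
Deltas:
  11 - 7 = 4
  21 - 11 = 10
  39 - 21 = 18
  58 - 39 = 19
  62 - 58 = 4
  69 - 62 = 7
  69 - 69 = 0
  92 - 69 = 23


Delta encoded: [7, 4, 10, 18, 19, 4, 7, 0, 23]


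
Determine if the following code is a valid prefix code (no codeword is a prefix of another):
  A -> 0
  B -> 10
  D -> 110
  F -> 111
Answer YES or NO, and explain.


Checking each pair (does one codeword prefix another?):
  A='0' vs B='10': no prefix
  A='0' vs D='110': no prefix
  A='0' vs F='111': no prefix
  B='10' vs A='0': no prefix
  B='10' vs D='110': no prefix
  B='10' vs F='111': no prefix
  D='110' vs A='0': no prefix
  D='110' vs B='10': no prefix
  D='110' vs F='111': no prefix
  F='111' vs A='0': no prefix
  F='111' vs B='10': no prefix
  F='111' vs D='110': no prefix
No violation found over all pairs.

YES -- this is a valid prefix code. No codeword is a prefix of any other codeword.


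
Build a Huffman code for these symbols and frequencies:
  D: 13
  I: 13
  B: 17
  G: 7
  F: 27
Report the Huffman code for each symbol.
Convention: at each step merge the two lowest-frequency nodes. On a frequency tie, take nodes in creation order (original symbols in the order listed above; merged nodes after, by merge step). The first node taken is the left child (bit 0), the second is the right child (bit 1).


Huffman tree construction:
Step 1: Merge G(7) + D(13) = 20
Step 2: Merge I(13) + B(17) = 30
Step 3: Merge (G+D)(20) + F(27) = 47
Step 4: Merge (I+B)(30) + ((G+D)+F)(47) = 77
Read each symbol's code off the tree from the root (left child = 0, right child = 1).

Codes:
  D: 101 (length 3)
  I: 00 (length 2)
  B: 01 (length 2)
  G: 100 (length 3)
  F: 11 (length 2)
Average code length: 174/77 = 2.2597 bits/symbol
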